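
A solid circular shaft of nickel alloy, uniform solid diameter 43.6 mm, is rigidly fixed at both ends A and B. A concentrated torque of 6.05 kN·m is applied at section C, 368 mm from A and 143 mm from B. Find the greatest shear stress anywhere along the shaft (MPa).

With uniform GJ and both ends fixed, compatibility θ_AC = θ_CB gives T_A·a = T_B·b, together with T_A + T_B = T₀.
T_A = T₀·b/(a+b) = 6050·143/511.0 = 1693 N·m; T_B = 4357 N·m.
τ in each portion: τ_AC = 1.04×10^8 Pa, τ_CB = 2.68×10^8 Pa; maximum is in CB.
τ_max = T_CB·r/J = 4357·0.0218/3.55×10^-7 = 2.677×10^8 Pa.

268 MPa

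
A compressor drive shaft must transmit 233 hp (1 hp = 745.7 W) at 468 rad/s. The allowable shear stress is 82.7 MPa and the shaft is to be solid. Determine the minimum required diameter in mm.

ω = 468 rad/s, so T = P/ω = 233×745.7 / 468.0 = 371.3 N·m.
For a solid shaft τ_max = 16T/(πd³), so d = (16T/(π τ_allow))^(1/3) = (16·371.3/(π·8.27×10^7))^(1/3) = 0.02838 m.

28.4 mm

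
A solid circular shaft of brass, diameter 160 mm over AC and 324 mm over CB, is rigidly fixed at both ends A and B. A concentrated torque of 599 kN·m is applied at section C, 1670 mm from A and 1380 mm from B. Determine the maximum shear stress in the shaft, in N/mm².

Compatibility: T_A·a/J_AC = T_B·b/J_CB with T_A + T_B = T₀.
J_AC = 6.43×10^-5 m⁴, J_CB = 1.08×10^-3 m⁴, so T_A = T₀·(J_AC/a)/((J_AC/a)+(J_CB/b)) = 28060 N·m, T_B = 570900 N·m.
τ in each portion: τ_AC = 3.49×10^7 Pa, τ_CB = 8.55×10^7 Pa; maximum is in CB.
τ_max = T_CB·r/J = 570900·0.162/1.08×10^-3 = 8.549×10^7 Pa.

85.5 N/mm²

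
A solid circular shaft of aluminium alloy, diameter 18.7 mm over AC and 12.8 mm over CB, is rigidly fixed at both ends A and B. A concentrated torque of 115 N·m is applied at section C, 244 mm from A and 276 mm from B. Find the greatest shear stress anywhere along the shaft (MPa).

Compatibility: T_A·a/J_AC = T_B·b/J_CB with T_A + T_B = T₀.
J_AC = 1.20×10^-8 m⁴, J_CB = 2.64×10^-9 m⁴, so T_A = T₀·(J_AC/a)/((J_AC/a)+(J_CB/b)) = 96.31 N·m, T_B = 18.69 N·m.
τ in each portion: τ_AC = 7.50×10^7 Pa, τ_CB = 4.54×10^7 Pa; maximum is in AC.
τ_max = T_AC·r/J = 96.31·0.00935/1.20×10^-8 = 7.501×10^7 Pa.

75.0 MPa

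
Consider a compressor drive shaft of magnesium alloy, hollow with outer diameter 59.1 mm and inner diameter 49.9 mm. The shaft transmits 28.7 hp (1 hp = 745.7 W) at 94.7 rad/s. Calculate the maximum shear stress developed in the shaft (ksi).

1.64 ksi

ω = 94.7 rad/s, so T = P/ω = 28.7×745.7 / 94.70 = 226.0 N·m.
J = π(d_o⁴ − d_i⁴)/32 = π(0.0591⁴ − 0.0499⁴)/32 = 5.890×10^-7 m⁴.
τ_max = T·r/J = 226.0 × 0.0295 / 5.890×10^-7 = 1.134×10^7 Pa.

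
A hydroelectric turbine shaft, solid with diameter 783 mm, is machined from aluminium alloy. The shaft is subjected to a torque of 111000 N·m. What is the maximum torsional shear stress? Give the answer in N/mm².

J = πd⁴/32 = π(0.783)⁴/32 = 0.03690 m⁴.
τ_max = T·r/J = 111000 × 0.392 / 0.03690 = 1.178×10^6 Pa.

1.18 N/mm²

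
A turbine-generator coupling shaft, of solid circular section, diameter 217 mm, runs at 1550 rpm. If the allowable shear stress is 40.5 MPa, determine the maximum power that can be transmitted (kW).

13200 kW

J = πd⁴/32 = π(0.217)⁴/32 = 2.177×10^-4 m⁴.
T_max = τ_allow·J/r = 4.05×10^7 × 2.177×10^-4 / 0.108 = 81260 N·m.
ω = 2π·1550/60 = 162.3 rad/s, so P_max = T_max·ω = 1.319×10^7 W.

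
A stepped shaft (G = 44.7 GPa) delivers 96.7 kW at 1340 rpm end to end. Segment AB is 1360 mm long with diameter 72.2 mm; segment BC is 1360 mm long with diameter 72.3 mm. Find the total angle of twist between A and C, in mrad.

ω = 2π·1340/60 = 140.3 rad/s, so T = P/ω = 96.7×10³ / 140.3 = 689.1 N·m.
J_AB = π(0.0722)⁴/32 = 2.67×10^-6 m⁴; J_BC = π(0.0723)⁴/32 = 2.68×10^-6 m⁴.
θ = (T/G)·Σ L_i/J_i = (689.1/44.7×10⁹)·(1.36/2.67×10^-6 + 1.36/2.68×10^-6) = 0.01567 rad.

15.7 mrad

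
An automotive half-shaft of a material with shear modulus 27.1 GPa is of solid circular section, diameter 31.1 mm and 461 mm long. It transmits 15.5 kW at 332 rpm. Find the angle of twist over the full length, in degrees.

4.73°

ω = 2π·332/60 = 34.77 rad/s, so T = P/ω = 15.5×10³ / 34.77 = 445.8 N·m.
J = πd⁴/32 = π(0.0311)⁴/32 = 9.184×10^-8 m⁴.
θ = T·L/(G·J) = 445.8 × 0.461 / (27.1×10⁹ × 9.184×10^-8) = 0.08258 rad.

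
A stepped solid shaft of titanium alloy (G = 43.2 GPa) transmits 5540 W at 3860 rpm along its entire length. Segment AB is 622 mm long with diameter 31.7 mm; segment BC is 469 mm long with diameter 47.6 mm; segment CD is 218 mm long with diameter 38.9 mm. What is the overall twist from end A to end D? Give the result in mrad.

2.59 mrad

ω = 2π·3860/60 = 404.2 rad/s, so T = P/ω = 5540 / 404.2 = 13.71 N·m.
J_AB = π(0.0317)⁴/32 = 9.91×10^-8 m⁴; J_BC = π(0.0476)⁴/32 = 5.04×10^-7 m⁴; J_CD = π(0.0389)⁴/32 = 2.25×10^-7 m⁴.
θ = (T/G)·Σ L_i/J_i = (13.71/43.2×10⁹)·(0.622/9.91×10^-8 + 0.469/5.04×10^-7 + 0.218/2.25×10^-7) = 2.593×10^-3 rad.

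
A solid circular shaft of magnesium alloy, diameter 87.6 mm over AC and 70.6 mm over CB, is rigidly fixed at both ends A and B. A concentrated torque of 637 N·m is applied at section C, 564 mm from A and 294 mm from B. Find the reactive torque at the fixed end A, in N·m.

352 N·m

Compatibility: T_A·a/J_AC = T_B·b/J_CB with T_A + T_B = T₀.
J_AC = 5.78×10^-6 m⁴, J_CB = 2.44×10^-6 m⁴, so T_A = T₀·(J_AC/a)/((J_AC/a)+(J_CB/b)) = 352.1 N·m, T_B = 284.9 N·m.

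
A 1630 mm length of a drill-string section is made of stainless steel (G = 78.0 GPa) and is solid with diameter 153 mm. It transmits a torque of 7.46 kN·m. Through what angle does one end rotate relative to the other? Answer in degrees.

J = πd⁴/32 = π(0.153)⁴/32 = 5.380×10^-5 m⁴.
θ = T·L/(G·J) = 7460 × 1.63 / (78.0×10⁹ × 5.380×10^-5) = 2.898×10^-3 rad.

0.166°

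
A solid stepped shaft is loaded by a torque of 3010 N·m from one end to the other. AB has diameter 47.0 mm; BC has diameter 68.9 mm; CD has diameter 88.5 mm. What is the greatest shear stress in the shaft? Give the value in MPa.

Under the same torque, τ_max = 16T/(πd³) is largest where d is smallest — segment AB (d = 47.0 mm).
τ_max = 16·3010/(π·(0.0470)³) = 1.477×10^8 Pa.

148 MPa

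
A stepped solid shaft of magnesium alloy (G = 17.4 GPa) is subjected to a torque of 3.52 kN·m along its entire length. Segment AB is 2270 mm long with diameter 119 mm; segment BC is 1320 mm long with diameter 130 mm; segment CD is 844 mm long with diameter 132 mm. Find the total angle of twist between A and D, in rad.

J_AB = π(0.119)⁴/32 = 1.97×10^-5 m⁴; J_BC = π(0.130)⁴/32 = 2.80×10^-5 m⁴; J_CD = π(0.132)⁴/32 = 2.98×10^-5 m⁴.
θ = (T/G)·Σ L_i/J_i = (3520/17.4×10⁹)·(2.27/1.97×10^-5 + 1.32/2.80×10^-5 + 0.844/2.98×10^-5) = 0.03858 rad.

0.0386 rad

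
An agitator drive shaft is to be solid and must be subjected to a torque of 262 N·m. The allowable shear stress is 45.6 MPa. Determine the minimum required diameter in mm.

30.8 mm

For a solid shaft τ_max = 16T/(πd³), so d = (16T/(π τ_allow))^(1/3) = (16·262.0/(π·4.56×10^7))^(1/3) = 0.03082 m.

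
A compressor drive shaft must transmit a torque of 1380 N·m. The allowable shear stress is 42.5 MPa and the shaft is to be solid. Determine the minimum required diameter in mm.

For a solid shaft τ_max = 16T/(πd³), so d = (16T/(π τ_allow))^(1/3) = (16·1380/(π·4.25×10^7))^(1/3) = 0.05489 m.

54.9 mm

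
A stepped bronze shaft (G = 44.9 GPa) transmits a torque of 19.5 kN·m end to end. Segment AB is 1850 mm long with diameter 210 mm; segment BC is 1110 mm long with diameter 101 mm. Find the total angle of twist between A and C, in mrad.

51.4 mrad

J_AB = π(0.210)⁴/32 = 1.91×10^-4 m⁴; J_BC = π(0.101)⁴/32 = 1.02×10^-5 m⁴.
θ = (T/G)·Σ L_i/J_i = (19500/44.9×10⁹)·(1.85/1.91×10^-4 + 1.11/1.02×10^-5) = 0.05140 rad.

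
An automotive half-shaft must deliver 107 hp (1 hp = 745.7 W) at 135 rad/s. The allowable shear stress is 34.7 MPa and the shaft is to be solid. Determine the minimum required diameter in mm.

ω = 135 rad/s, so T = P/ω = 107×745.7 / 135.0 = 591.0 N·m.
For a solid shaft τ_max = 16T/(πd³), so d = (16T/(π τ_allow))^(1/3) = (16·591.0/(π·3.47×10^7))^(1/3) = 0.04427 m.

44.3 mm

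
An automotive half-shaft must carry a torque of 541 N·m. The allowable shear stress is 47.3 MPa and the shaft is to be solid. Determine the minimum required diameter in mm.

38.8 mm

For a solid shaft τ_max = 16T/(πd³), so d = (16T/(π τ_allow))^(1/3) = (16·541.0/(π·4.73×10^7))^(1/3) = 0.03876 m.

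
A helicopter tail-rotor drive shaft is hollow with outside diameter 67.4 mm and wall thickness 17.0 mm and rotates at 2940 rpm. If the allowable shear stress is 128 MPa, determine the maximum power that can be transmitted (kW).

J = π(d_o⁴ − d_i⁴)/32 = π(0.0674⁴ − 0.0334⁴)/32 = 1.904×10^-6 m⁴.
T_max = τ_allow·J/r = 1.28×10^8 × 1.904×10^-6 / 0.0337 = 7231 N·m.
ω = 2π·2940/60 = 307.9 rad/s, so P_max = T_max·ω = 2.226×10^6 W.

2230 kW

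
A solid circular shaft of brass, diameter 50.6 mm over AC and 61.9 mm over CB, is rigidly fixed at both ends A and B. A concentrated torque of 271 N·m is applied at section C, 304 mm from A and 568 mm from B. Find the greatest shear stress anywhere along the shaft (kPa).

4850 kPa

Compatibility: T_A·a/J_AC = T_B·b/J_CB with T_A + T_B = T₀.
J_AC = 6.44×10^-7 m⁴, J_CB = 1.44×10^-6 m⁴, so T_A = T₀·(J_AC/a)/((J_AC/a)+(J_CB/b)) = 123.3 N·m, T_B = 147.7 N·m.
τ in each portion: τ_AC = 4.85×10^6 Pa, τ_CB = 3.17×10^6 Pa; maximum is in AC.
τ_max = T_AC·r/J = 123.3·0.0253/6.44×10^-7 = 4.845×10^6 Pa.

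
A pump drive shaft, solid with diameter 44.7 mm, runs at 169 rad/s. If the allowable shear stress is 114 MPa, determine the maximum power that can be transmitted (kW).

338 kW

J = πd⁴/32 = π(0.0447)⁴/32 = 3.919×10^-7 m⁴.
T_max = τ_allow·J/r = 1.14×10^8 × 3.919×10^-7 / 0.0224 = 1999 N·m.
ω = 169 rad/s, so P_max = T_max·ω = 3.379×10^5 W.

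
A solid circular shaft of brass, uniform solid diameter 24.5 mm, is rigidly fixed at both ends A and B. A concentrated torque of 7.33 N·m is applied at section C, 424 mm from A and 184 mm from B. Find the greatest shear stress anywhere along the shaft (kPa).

1770 kPa

With uniform GJ and both ends fixed, compatibility θ_AC = θ_CB gives T_A·a = T_B·b, together with T_A + T_B = T₀.
T_A = T₀·b/(a+b) = 7.330·184/608.0 = 2.218 N·m; T_B = 5.112 N·m.
τ in each portion: τ_AC = 7.68×10^5 Pa, τ_CB = 1.77×10^6 Pa; maximum is in CB.
τ_max = T_CB·r/J = 5.112·0.0123/3.54×10^-8 = 1.770×10^6 Pa.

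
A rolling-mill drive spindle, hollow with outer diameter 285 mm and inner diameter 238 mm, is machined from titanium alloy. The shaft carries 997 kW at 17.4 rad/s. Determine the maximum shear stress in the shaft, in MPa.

ω = 17.4 rad/s, so T = P/ω = 997×10³ / 17.40 = 57300 N·m.
J = π(d_o⁴ − d_i⁴)/32 = π(0.285⁴ − 0.238⁴)/32 = 3.327×10^-4 m⁴.
τ_max = T·r/J = 57300 × 0.142 / 3.327×10^-4 = 2.454×10^7 Pa.

24.5 MPa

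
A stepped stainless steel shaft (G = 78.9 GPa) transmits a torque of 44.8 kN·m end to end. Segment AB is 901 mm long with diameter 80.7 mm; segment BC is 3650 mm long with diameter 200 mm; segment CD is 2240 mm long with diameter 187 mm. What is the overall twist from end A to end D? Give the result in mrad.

J_AB = π(0.0807)⁴/32 = 4.16×10^-6 m⁴; J_BC = π(0.200)⁴/32 = 1.57×10^-4 m⁴; J_CD = π(0.187)⁴/32 = 1.20×10^-4 m⁴.
θ = (T/G)·Σ L_i/J_i = (44800/78.9×10⁹)·(0.901/4.16×10^-6 + 3.65/1.57×10^-4 + 2.24/1.20×10^-4) = 0.1467 rad.

147 mrad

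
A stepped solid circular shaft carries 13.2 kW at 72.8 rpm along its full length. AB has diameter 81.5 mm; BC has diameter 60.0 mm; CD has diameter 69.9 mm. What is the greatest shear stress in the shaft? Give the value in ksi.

ω = 2π·72.8/60 = 7.624 rad/s, so T = P/ω = 13.2×10³ / 7.624 = 1731 N·m.
Under the same torque, τ_max = 16T/(πd³) is largest where d is smallest — segment BC (d = 60.0 mm).
τ_max = 16·1731/(π·(0.0600)³) = 4.083×10^7 Pa.

5.92 ksi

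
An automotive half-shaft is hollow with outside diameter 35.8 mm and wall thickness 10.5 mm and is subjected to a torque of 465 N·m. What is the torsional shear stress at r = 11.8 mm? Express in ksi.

5.08 ksi

J = π(d_o⁴ − d_i⁴)/32 = π(0.0358⁴ − 0.0148⁴)/32 = 1.566×10^-7 m⁴.
Shear stress varies linearly with radius: τ = T·r/J = 465.0 × 0.0118 / 1.566×10^-7 = 3.505×10^7 Pa.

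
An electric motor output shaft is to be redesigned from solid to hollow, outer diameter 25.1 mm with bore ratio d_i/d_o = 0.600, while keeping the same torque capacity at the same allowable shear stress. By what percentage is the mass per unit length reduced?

29.8 %

Equal τ_max and T ⇒ the solid shaft needs d_s³ = d_o³(1−k⁴), so d_s = 25.1·(1−0.600⁴)^(1/3) = 23.97 mm.
Area ratio A_h/A_s = d_o²(1−k²)/d_s² = (1−k²)/(1−k⁴)^(2/3) = 0.7020.
Mass saving = 1 − 0.7020 = 29.8 %.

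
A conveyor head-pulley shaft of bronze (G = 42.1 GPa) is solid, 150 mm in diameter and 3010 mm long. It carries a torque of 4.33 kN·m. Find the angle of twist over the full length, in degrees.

0.357°

J = πd⁴/32 = π(0.150)⁴/32 = 4.970×10^-5 m⁴.
θ = T·L/(G·J) = 4330 × 3.01 / (42.1×10⁹ × 4.970×10^-5) = 6.229×10^-3 rad.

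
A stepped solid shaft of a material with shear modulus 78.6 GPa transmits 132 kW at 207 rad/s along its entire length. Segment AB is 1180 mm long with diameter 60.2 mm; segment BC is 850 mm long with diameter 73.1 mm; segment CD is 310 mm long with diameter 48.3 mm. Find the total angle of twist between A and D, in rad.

ω = 207 rad/s, so T = P/ω = 132×10³ / 207.0 = 637.7 N·m.
J_AB = π(0.0602)⁴/32 = 1.29×10^-6 m⁴; J_BC = π(0.0731)⁴/32 = 2.80×10^-6 m⁴; J_CD = π(0.0483)⁴/32 = 5.34×10^-7 m⁴.
θ = (T/G)·Σ L_i/J_i = (637.7/78.6×10⁹)·(1.18/1.29×10^-6 + 0.850/2.80×10^-6 + 0.310/5.34×10^-7) = 0.01459 rad.

0.0146 rad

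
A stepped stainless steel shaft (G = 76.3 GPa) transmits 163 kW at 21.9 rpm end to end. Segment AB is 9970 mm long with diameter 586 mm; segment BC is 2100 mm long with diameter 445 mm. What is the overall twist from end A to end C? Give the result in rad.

ω = 2π·21.9/60 = 2.293 rad/s, so T = P/ω = 163×10³ / 2.293 = 71070 N·m.
J_AB = π(0.586)⁴/32 = 0.0116 m⁴; J_BC = π(0.445)⁴/32 = 3.85×10^-3 m⁴.
θ = (T/G)·Σ L_i/J_i = (71070/76.3×10⁹)·(9.97/0.0116 + 2.10/3.85×10^-3) = 1.310×10^-3 rad.

0.00131 rad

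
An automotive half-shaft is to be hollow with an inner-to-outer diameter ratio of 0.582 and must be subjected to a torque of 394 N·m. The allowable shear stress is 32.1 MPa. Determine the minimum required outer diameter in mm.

41.3 mm

For a hollow shaft with d_i/d_o = 0.582: τ_max = 16T/(π d_o³ (1−k⁴)), so d_o = [16T/(π τ_allow (1−k⁴))]^(1/3) = [16·394.0/(π·3.21×10^7·0.8853)]^(1/3) = 0.04133 m.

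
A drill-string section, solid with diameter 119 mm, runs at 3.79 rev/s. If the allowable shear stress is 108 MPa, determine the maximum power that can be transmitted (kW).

J = πd⁴/32 = π(0.119)⁴/32 = 1.969×10^-5 m⁴.
T_max = τ_allow·J/r = 1.08×10^8 × 1.969×10^-5 / 0.0595 = 35740 N·m.
ω = 2π·3.79 = 23.81 rad/s, so P_max = T_max·ω = 8.510×10^5 W.

851 kW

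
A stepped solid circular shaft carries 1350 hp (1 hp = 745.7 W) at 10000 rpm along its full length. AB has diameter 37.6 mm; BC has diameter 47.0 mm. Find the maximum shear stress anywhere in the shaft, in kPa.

92100 kPa

ω = 2π·10000/60 = 1047 rad/s, so T = P/ω = 1350×745.7 / 1047 = 961.3 N·m.
Under the same torque, τ_max = 16T/(πd³) is largest where d is smallest — segment AB (d = 37.6 mm).
τ_max = 16·961.3/(π·(0.0376)³) = 9.210×10^7 Pa.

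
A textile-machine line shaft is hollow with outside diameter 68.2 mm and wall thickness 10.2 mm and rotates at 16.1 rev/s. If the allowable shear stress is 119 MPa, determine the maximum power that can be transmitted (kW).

J = π(d_o⁴ − d_i⁴)/32 = π(0.0682⁴ − 0.0478⁴)/32 = 1.611×10^-6 m⁴.
T_max = τ_allow·J/r = 1.19×10^8 × 1.611×10^-6 / 0.0341 = 5623 N·m.
ω = 2π·16.1 = 101.2 rad/s, so P_max = T_max·ω = 5.689×10^5 W.

569 kW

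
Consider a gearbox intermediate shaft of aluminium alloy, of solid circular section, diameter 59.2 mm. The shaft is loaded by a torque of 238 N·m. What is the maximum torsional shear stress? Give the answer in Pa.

J = πd⁴/32 = π(0.0592)⁴/32 = 1.206×10^-6 m⁴.
τ_max = T·r/J = 238.0 × 0.0296 / 1.206×10^-6 = 5.842×10^6 Pa.

5.84e6 Pa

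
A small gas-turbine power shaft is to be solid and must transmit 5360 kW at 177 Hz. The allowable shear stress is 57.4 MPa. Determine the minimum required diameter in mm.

ω = 2π·177 = 1112 rad/s, so T = P/ω = 5360×10³ / 1112 = 4820 N·m.
For a solid shaft τ_max = 16T/(πd³), so d = (16T/(π τ_allow))^(1/3) = (16·4820/(π·5.74×10^7))^(1/3) = 0.07534 m.

75.3 mm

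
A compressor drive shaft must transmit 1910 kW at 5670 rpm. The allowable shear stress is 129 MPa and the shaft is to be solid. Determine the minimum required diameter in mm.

50.3 mm

ω = 2π·5670/60 = 593.8 rad/s, so T = P/ω = 1910×10³ / 593.8 = 3217 N·m.
For a solid shaft τ_max = 16T/(πd³), so d = (16T/(π τ_allow))^(1/3) = (16·3217/(π·1.29×10^8))^(1/3) = 0.05027 m.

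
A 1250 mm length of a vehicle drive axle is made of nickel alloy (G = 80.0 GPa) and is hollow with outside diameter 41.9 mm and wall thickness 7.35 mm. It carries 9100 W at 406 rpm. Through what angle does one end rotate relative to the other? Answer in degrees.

ω = 2π·406/60 = 42.52 rad/s, so T = P/ω = 9100 / 42.52 = 214.0 N·m.
J = π(d_o⁴ − d_i⁴)/32 = π(0.0419⁴ − 0.0272⁴)/32 = 2.489×10^-7 m⁴.
θ = T·L/(G·J) = 214.0 × 1.25 / (80.0×10⁹ × 2.489×10^-7) = 0.01344 rad.

0.770°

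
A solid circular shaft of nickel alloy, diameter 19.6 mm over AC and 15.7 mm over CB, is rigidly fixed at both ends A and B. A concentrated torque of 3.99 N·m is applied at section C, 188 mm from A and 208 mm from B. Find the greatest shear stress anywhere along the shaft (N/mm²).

Compatibility: T_A·a/J_AC = T_B·b/J_CB with T_A + T_B = T₀.
J_AC = 1.45×10^-8 m⁴, J_CB = 5.96×10^-9 m⁴, so T_A = T₀·(J_AC/a)/((J_AC/a)+(J_CB/b)) = 2.908 N·m, T_B = 1.082 N·m.
τ in each portion: τ_AC = 1.97×10^6 Pa, τ_CB = 1.42×10^6 Pa; maximum is in AC.
τ_max = T_AC·r/J = 2.908·0.00980/1.45×10^-8 = 1.967×10^6 Pa.

1.97 N/mm²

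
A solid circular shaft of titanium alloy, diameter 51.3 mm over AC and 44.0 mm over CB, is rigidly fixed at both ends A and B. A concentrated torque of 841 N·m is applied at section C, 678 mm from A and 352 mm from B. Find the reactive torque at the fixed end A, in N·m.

412 N·m

Compatibility: T_A·a/J_AC = T_B·b/J_CB with T_A + T_B = T₀.
J_AC = 6.80×10^-7 m⁴, J_CB = 3.68×10^-7 m⁴, so T_A = T₀·(J_AC/a)/((J_AC/a)+(J_CB/b)) = 411.8 N·m, T_B = 429.2 N·m.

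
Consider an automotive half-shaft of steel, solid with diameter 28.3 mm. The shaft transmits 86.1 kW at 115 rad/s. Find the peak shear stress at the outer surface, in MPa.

ω = 115 rad/s, so T = P/ω = 86.1×10³ / 115.0 = 748.7 N·m.
J = πd⁴/32 = π(0.0283)⁴/32 = 6.297×10^-8 m⁴.
τ_max = T·r/J = 748.7 × 0.0142 / 6.297×10^-8 = 1.682×10^8 Pa.

168 MPa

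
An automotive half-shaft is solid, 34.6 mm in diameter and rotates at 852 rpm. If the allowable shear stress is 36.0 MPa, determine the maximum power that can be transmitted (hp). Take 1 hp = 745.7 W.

J = πd⁴/32 = π(0.0346)⁴/32 = 1.407×10^-7 m⁴.
T_max = τ_allow·J/r = 3.60×10^7 × 1.407×10^-7 / 0.0173 = 292.8 N·m.
ω = 2π·852/60 = 89.22 rad/s, so P_max = T_max·ω = 2.612×10^4 W.

35.0 hp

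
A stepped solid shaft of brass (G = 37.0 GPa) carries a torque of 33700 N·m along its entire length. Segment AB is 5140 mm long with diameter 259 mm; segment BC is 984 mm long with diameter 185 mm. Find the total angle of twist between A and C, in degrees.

J_AB = π(0.259)⁴/32 = 4.42×10^-4 m⁴; J_BC = π(0.185)⁴/32 = 1.15×10^-4 m⁴.
θ = (T/G)·Σ L_i/J_i = (33700/37.0×10⁹)·(5.14/4.42×10^-4 + 0.984/1.15×10^-4) = 0.01839 rad.

1.05°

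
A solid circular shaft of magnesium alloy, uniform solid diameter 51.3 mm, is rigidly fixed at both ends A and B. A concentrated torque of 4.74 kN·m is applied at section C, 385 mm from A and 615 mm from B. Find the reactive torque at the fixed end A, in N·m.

2920 N·m

With uniform GJ and both ends fixed, compatibility θ_AC = θ_CB gives T_A·a = T_B·b, together with T_A + T_B = T₀.
T_A = T₀·b/(a+b) = 4740·615/1000 = 2915 N·m; T_B = 1825 N·m.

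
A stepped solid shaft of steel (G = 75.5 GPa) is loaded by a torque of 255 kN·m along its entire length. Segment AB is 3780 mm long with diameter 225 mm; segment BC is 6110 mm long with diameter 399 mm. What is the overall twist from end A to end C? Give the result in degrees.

3.38°

J_AB = π(0.225)⁴/32 = 2.52×10^-4 m⁴; J_BC = π(0.399)⁴/32 = 2.49×10^-3 m⁴.
θ = (T/G)·Σ L_i/J_i = (255000/75.5×10⁹)·(3.78/2.52×10^-4 + 6.11/2.49×10^-3) = 0.05903 rad.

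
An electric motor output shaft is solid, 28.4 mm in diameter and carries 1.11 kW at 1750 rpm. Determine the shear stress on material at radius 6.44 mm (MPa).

ω = 2π·1750/60 = 183.3 rad/s, so T = P/ω = 1.11×10³ / 183.3 = 6.057 N·m.
J = πd⁴/32 = π(0.0284)⁴/32 = 6.387×10^-8 m⁴.
Shear stress varies linearly with radius: τ = T·r/J = 6.057 × 0.00644 / 6.387×10^-8 = 6.108×10^5 Pa.

0.611 MPa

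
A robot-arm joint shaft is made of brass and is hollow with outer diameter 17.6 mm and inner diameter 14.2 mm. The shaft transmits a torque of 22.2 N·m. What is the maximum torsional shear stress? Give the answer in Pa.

3.60e7 Pa

J = π(d_o⁴ − d_i⁴)/32 = π(0.0176⁴ − 0.0142⁴)/32 = 5.428×10^-9 m⁴.
τ_max = T·r/J = 22.20 × 0.00880 / 5.428×10^-9 = 3.599×10^7 Pa.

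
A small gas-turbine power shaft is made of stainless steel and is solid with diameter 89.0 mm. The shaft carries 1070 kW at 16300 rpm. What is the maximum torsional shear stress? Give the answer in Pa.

4.53e6 Pa

ω = 2π·16300/60 = 1707 rad/s, so T = P/ω = 1070×10³ / 1707 = 626.9 N·m.
J = πd⁴/32 = π(0.0890)⁴/32 = 6.160×10^-6 m⁴.
τ_max = T·r/J = 626.9 × 0.0445 / 6.160×10^-6 = 4.529×10^6 Pa.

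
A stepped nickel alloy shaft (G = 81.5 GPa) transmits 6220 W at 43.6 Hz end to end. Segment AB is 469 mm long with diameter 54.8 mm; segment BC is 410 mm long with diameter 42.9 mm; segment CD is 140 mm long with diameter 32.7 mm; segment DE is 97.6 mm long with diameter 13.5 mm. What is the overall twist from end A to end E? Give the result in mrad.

ω = 2π·43.6 = 273.9 rad/s, so T = P/ω = 6220 / 273.9 = 22.71 N·m.
J_AB = π(0.0548)⁴/32 = 8.85×10^-7 m⁴; J_BC = π(0.0429)⁴/32 = 3.33×10^-7 m⁴; J_CD = π(0.0327)⁴/32 = 1.12×10^-7 m⁴; J_DE = π(0.0135)⁴/32 = 3.26×10^-9 m⁴.
θ = (T/G)·Σ L_i/J_i = (22.71/81.5×10⁹)·(0.469/8.85×10^-7 + 0.410/3.33×10^-7 + 0.140/1.12×10^-7 + 0.0976/3.26×10^-9) = 9.177×10^-3 rad.

9.18 mrad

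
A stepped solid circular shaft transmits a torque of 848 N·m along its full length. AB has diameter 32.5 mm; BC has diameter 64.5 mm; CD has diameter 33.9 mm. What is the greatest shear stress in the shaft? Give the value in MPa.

126 MPa

Under the same torque, τ_max = 16T/(πd³) is largest where d is smallest — segment AB (d = 32.5 mm).
τ_max = 16·848.0/(π·(0.0325)³) = 1.258×10^8 Pa.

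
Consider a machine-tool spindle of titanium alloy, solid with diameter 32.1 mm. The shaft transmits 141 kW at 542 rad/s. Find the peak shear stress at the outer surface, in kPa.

ω = 542 rad/s, so T = P/ω = 141×10³ / 542.0 = 260.1 N·m.
J = πd⁴/32 = π(0.0321)⁴/32 = 1.042×10^-7 m⁴.
τ_max = T·r/J = 260.1 × 0.0161 / 1.042×10^-7 = 4.006×10^7 Pa.

40100 kPa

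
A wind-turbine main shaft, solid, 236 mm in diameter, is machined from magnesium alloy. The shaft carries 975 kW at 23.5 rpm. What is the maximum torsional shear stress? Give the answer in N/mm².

154 N/mm²

ω = 2π·23.5/60 = 2.461 rad/s, so T = P/ω = 975×10³ / 2.461 = 396200 N·m.
J = πd⁴/32 = π(0.236)⁴/32 = 3.045×10^-4 m⁴.
τ_max = T·r/J = 396200 × 0.118 / 3.045×10^-4 = 1.535×10^8 Pa.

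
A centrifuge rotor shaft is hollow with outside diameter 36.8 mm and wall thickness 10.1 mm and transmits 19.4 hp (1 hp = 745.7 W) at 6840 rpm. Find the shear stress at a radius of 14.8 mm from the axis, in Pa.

ω = 2π·6840/60 = 716.3 rad/s, so T = P/ω = 19.4×745.7 / 716.3 = 20.20 N·m.
J = π(d_o⁴ − d_i⁴)/32 = π(0.0368⁴ − 0.0166⁴)/32 = 1.726×10^-7 m⁴.
Shear stress varies linearly with radius: τ = T·r/J = 20.20 × 0.0148 / 1.726×10^-7 = 1.732×10^6 Pa.

1.73e6 Pa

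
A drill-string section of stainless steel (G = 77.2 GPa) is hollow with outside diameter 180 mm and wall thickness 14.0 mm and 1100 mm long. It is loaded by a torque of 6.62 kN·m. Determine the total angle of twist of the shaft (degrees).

0.107°

J = π(d_o⁴ − d_i⁴)/32 = π(0.180⁴ − 0.152⁴)/32 = 5.065×10^-5 m⁴.
θ = T·L/(G·J) = 6620 × 1.10 / (77.2×10⁹ × 5.065×10^-5) = 1.862×10^-3 rad.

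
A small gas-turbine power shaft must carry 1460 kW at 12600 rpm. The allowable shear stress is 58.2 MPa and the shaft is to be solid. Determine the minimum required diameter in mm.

45.9 mm

ω = 2π·12600/60 = 1319 rad/s, so T = P/ω = 1460×10³ / 1319 = 1107 N·m.
For a solid shaft τ_max = 16T/(πd³), so d = (16T/(π τ_allow))^(1/3) = (16·1107/(π·5.82×10^7))^(1/3) = 0.04592 m.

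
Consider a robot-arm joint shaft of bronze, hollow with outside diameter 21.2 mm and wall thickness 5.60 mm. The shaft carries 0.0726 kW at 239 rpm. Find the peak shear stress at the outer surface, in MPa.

1.63 MPa

ω = 2π·239/60 = 25.03 rad/s, so T = P/ω = 0.0726×10³ / 25.03 = 2.901 N·m.
J = π(d_o⁴ − d_i⁴)/32 = π(0.0212⁴ − 0.0100⁴)/32 = 1.885×10^-8 m⁴.
τ_max = T·r/J = 2.901 × 0.0106 / 1.885×10^-8 = 1.631×10^6 Pa.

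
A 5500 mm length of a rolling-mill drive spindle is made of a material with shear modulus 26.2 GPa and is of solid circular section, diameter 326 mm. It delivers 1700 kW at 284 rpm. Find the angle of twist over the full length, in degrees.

ω = 2π·284/60 = 29.74 rad/s, so T = P/ω = 1700×10³ / 29.74 = 57160 N·m.
J = πd⁴/32 = π(0.326)⁴/32 = 1.109×10^-3 m⁴.
θ = T·L/(G·J) = 57160 × 5.50 / (26.2×10⁹ × 1.109×10^-3) = 0.01082 rad.

0.620°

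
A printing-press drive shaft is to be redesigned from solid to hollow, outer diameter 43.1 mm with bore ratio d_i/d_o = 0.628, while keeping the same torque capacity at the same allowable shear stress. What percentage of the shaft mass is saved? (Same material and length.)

32.2 %

Equal τ_max and T ⇒ the solid shaft needs d_s³ = d_o³(1−k⁴), so d_s = 43.1·(1−0.628⁴)^(1/3) = 40.74 mm.
Area ratio A_h/A_s = d_o²(1−k²)/d_s² = (1−k²)/(1−k⁴)^(2/3) = 0.6779.
Mass saving = 1 − 0.6779 = 32.2 %.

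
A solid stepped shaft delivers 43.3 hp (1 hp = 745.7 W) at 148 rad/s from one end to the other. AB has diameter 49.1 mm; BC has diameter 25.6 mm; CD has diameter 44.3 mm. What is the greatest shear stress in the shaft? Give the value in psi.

9610 psi

ω = 148 rad/s, so T = P/ω = 43.3×745.7 / 148.0 = 218.2 N·m.
Under the same torque, τ_max = 16T/(πd³) is largest where d is smallest — segment BC (d = 25.6 mm).
τ_max = 16·218.2/(π·(0.0256)³) = 6.623×10^7 Pa.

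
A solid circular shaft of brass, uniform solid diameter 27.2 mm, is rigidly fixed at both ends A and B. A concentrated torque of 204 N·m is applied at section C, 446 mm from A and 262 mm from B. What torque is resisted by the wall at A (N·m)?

75.5 N·m

With uniform GJ and both ends fixed, compatibility θ_AC = θ_CB gives T_A·a = T_B·b, together with T_A + T_B = T₀.
T_A = T₀·b/(a+b) = 204.0·262/708.0 = 75.49 N·m; T_B = 128.5 N·m.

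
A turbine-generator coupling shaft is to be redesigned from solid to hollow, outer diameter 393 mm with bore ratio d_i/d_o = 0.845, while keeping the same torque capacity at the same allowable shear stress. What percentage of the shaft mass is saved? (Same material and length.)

Equal τ_max and T ⇒ the solid shaft needs d_s³ = d_o³(1−k⁴), so d_s = 393·(1−0.845⁴)^(1/3) = 309.9 mm.
Area ratio A_h/A_s = d_o²(1−k²)/d_s² = (1−k²)/(1−k⁴)^(2/3) = 0.4600.
Mass saving = 1 − 0.4600 = 54.0 %.

54.0 %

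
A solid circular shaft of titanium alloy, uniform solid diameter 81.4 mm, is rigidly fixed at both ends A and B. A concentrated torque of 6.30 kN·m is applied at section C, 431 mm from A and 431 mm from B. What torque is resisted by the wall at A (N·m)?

3150 N·m

With uniform GJ and both ends fixed, compatibility θ_AC = θ_CB gives T_A·a = T_B·b, together with T_A + T_B = T₀.
T_A = T₀·b/(a+b) = 6300·431/862.0 = 3150 N·m; T_B = 3150 N·m.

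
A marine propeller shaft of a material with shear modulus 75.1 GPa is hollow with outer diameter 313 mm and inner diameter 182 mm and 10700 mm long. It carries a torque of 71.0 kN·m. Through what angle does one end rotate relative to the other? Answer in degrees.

J = π(d_o⁴ − d_i⁴)/32 = π(0.313⁴ − 0.182⁴)/32 = 8.346×10^-4 m⁴.
θ = T·L/(G·J) = 71000 × 10.7 / (75.1×10⁹ × 8.346×10^-4) = 0.01212 rad.

0.694°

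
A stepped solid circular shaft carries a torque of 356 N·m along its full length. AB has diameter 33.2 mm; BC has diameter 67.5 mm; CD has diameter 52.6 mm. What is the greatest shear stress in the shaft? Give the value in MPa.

Under the same torque, τ_max = 16T/(πd³) is largest where d is smallest — segment AB (d = 33.2 mm).
τ_max = 16·356.0/(π·(0.0332)³) = 4.955×10^7 Pa.

49.5 MPa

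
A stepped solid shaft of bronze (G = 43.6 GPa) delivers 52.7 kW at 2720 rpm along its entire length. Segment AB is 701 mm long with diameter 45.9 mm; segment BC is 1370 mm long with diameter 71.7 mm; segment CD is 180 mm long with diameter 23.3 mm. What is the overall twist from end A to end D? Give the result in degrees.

2.03°

ω = 2π·2720/60 = 284.8 rad/s, so T = P/ω = 52.7×10³ / 284.8 = 185.0 N·m.
J_AB = π(0.0459)⁴/32 = 4.36×10^-7 m⁴; J_BC = π(0.0717)⁴/32 = 2.59×10^-6 m⁴; J_CD = π(0.0233)⁴/32 = 2.89×10^-8 m⁴.
θ = (T/G)·Σ L_i/J_i = (185.0/43.6×10⁹)·(0.701/4.36×10^-7 + 1.37/2.59×10^-6 + 0.180/2.89×10^-8) = 0.03547 rad.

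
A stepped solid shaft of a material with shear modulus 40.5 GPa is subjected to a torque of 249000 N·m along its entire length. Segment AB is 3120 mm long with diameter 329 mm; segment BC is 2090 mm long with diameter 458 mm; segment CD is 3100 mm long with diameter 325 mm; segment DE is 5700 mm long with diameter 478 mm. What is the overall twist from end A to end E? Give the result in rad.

J_AB = π(0.329)⁴/32 = 1.15×10^-3 m⁴; J_BC = π(0.458)⁴/32 = 4.32×10^-3 m⁴; J_CD = π(0.325)⁴/32 = 1.10×10^-3 m⁴; J_DE = π(0.478)⁴/32 = 5.13×10^-3 m⁴.
θ = (T/G)·Σ L_i/J_i = (249000/40.5×10⁹)·(3.12/1.15×10^-3 + 2.09/4.32×10^-3 + 3.10/1.10×10^-3 + 5.70/5.13×10^-3) = 0.04389 rad.

0.0439 rad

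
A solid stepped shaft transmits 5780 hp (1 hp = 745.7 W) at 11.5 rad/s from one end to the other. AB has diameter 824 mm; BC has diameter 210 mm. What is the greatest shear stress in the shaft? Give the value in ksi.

ω = 11.5 rad/s, so T = P/ω = 5780×745.7 / 11.50 = 374800 N·m.
Under the same torque, τ_max = 16T/(πd³) is largest where d is smallest — segment BC (d = 210 mm).
τ_max = 16·374800/(π·(0.210)³) = 2.061×10^8 Pa.

29.9 ksi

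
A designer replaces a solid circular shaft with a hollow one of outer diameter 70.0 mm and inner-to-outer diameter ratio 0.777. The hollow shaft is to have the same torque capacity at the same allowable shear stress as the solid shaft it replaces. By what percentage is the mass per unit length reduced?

Equal τ_max and T ⇒ the solid shaft needs d_s³ = d_o³(1−k⁴), so d_s = 70.0·(1−0.777⁴)^(1/3) = 60.18 mm.
Area ratio A_h/A_s = d_o²(1−k²)/d_s² = (1−k²)/(1−k⁴)^(2/3) = 0.5361.
Mass saving = 1 − 0.5361 = 46.4 %.

46.4 %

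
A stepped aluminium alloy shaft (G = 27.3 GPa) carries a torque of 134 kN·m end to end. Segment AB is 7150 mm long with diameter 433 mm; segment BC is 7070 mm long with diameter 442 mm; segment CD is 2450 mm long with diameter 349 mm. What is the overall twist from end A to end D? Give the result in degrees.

J_AB = π(0.433)⁴/32 = 3.45×10^-3 m⁴; J_BC = π(0.442)⁴/32 = 3.75×10^-3 m⁴; J_CD = π(0.349)⁴/32 = 1.46×10^-3 m⁴.
θ = (T/G)·Σ L_i/J_i = (134000/27.3×10⁹)·(7.15/3.45×10^-3 + 7.07/3.75×10^-3 + 2.45/1.46×10^-3) = 0.02769 rad.

1.59°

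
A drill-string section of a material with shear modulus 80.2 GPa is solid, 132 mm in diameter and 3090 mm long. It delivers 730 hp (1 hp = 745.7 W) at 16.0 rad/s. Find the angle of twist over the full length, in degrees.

ω = 16.0 rad/s, so T = P/ω = 730×745.7 / 16.00 = 34020 N·m.
J = πd⁴/32 = π(0.132)⁴/32 = 2.981×10^-5 m⁴.
θ = T·L/(G·J) = 34020 × 3.09 / (80.2×10⁹ × 2.981×10^-5) = 0.04398 rad.

2.52°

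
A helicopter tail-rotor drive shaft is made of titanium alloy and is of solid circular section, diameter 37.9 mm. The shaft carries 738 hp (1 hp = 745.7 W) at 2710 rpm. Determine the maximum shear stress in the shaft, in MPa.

181 MPa

ω = 2π·2710/60 = 283.8 rad/s, so T = P/ω = 738×745.7 / 283.8 = 1939 N·m.
J = πd⁴/32 = π(0.0379)⁴/32 = 2.026×10^-7 m⁴.
τ_max = T·r/J = 1939 × 0.0189 / 2.026×10^-7 = 1.814×10^8 Pa.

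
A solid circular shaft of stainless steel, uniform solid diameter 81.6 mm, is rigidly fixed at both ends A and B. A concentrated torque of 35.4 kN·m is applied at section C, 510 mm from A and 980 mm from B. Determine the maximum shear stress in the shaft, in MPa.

With uniform GJ and both ends fixed, compatibility θ_AC = θ_CB gives T_A·a = T_B·b, together with T_A + T_B = T₀.
T_A = T₀·b/(a+b) = 35400·980/1490 = 23280 N·m; T_B = 12120 N·m.
τ in each portion: τ_AC = 2.18×10^8 Pa, τ_CB = 1.14×10^8 Pa; maximum is in AC.
τ_max = T_AC·r/J = 23280·0.0408/4.35×10^-6 = 2.182×10^8 Pa.

218 MPa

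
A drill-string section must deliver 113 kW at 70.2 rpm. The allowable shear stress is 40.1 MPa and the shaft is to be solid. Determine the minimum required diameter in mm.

ω = 2π·70.2/60 = 7.351 rad/s, so T = P/ω = 113×10³ / 7.351 = 15370 N·m.
For a solid shaft τ_max = 16T/(πd³), so d = (16T/(π τ_allow))^(1/3) = (16·15370/(π·4.01×10^7))^(1/3) = 0.1250 m.

125 mm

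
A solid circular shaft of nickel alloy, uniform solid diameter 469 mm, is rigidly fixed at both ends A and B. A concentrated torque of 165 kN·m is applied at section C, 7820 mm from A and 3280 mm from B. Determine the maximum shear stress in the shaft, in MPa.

With uniform GJ and both ends fixed, compatibility θ_AC = θ_CB gives T_A·a = T_B·b, together with T_A + T_B = T₀.
T_A = T₀·b/(a+b) = 165000·3280/11100 = 48760 N·m; T_B = 116200 N·m.
τ in each portion: τ_AC = 2.41×10^6 Pa, τ_CB = 5.74×10^6 Pa; maximum is in CB.
τ_max = T_CB·r/J = 116200·0.234/4.75×10^-3 = 5.739×10^6 Pa.

5.74 MPa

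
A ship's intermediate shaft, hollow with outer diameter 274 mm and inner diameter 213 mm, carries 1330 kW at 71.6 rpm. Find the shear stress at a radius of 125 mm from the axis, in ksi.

ω = 2π·71.6/60 = 7.498 rad/s, so T = P/ω = 1330×10³ / 7.498 = 177400 N·m.
J = π(d_o⁴ − d_i⁴)/32 = π(0.274⁴ − 0.213⁴)/32 = 3.513×10^-4 m⁴.
Shear stress varies linearly with radius: τ = T·r/J = 177400 × 0.125 / 3.513×10^-4 = 6.312×10^7 Pa.

9.15 ksi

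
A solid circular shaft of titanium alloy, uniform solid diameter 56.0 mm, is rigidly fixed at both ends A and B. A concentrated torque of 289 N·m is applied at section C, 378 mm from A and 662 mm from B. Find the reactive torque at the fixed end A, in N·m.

184 N·m

With uniform GJ and both ends fixed, compatibility θ_AC = θ_CB gives T_A·a = T_B·b, together with T_A + T_B = T₀.
T_A = T₀·b/(a+b) = 289.0·662/1040 = 184.0 N·m; T_B = 105.0 N·m.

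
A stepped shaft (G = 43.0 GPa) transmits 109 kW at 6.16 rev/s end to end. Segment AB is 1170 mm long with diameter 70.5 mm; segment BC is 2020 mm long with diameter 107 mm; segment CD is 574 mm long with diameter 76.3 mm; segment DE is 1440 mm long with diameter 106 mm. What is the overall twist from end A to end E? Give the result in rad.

ω = 2π·6.16 = 38.70 rad/s, so T = P/ω = 109×10³ / 38.70 = 2816 N·m.
J_AB = π(0.0705)⁴/32 = 2.43×10^-6 m⁴; J_BC = π(0.107)⁴/32 = 1.29×10^-5 m⁴; J_CD = π(0.0763)⁴/32 = 3.33×10^-6 m⁴; J_DE = π(0.106)⁴/32 = 1.24×10^-5 m⁴.
θ = (T/G)·Σ L_i/J_i = (2816/43.0×10⁹)·(1.17/2.43×10^-6 + 2.02/1.29×10^-5 + 0.574/3.33×10^-6 + 1.44/1.24×10^-5) = 0.06078 rad.

0.0608 rad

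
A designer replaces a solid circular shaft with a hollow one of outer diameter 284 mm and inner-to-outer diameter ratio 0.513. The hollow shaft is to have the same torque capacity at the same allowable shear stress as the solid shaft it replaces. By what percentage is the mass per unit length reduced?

Equal τ_max and T ⇒ the solid shaft needs d_s³ = d_o³(1−k⁴), so d_s = 284·(1−0.513⁴)^(1/3) = 277.3 mm.
Area ratio A_h/A_s = d_o²(1−k²)/d_s² = (1−k²)/(1−k⁴)^(2/3) = 0.7729.
Mass saving = 1 − 0.7729 = 22.7 %.

22.7 %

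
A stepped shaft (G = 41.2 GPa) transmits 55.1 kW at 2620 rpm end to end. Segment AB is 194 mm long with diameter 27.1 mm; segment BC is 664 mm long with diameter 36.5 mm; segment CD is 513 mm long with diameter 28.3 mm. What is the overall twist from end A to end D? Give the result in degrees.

4.36°

ω = 2π·2620/60 = 274.4 rad/s, so T = P/ω = 55.1×10³ / 274.4 = 200.8 N·m.
J_AB = π(0.0271)⁴/32 = 5.30×10^-8 m⁴; J_BC = π(0.0365)⁴/32 = 1.74×10^-7 m⁴; J_CD = π(0.0283)⁴/32 = 6.30×10^-8 m⁴.
θ = (T/G)·Σ L_i/J_i = (200.8/41.2×10⁹)·(0.194/5.30×10^-8 + 0.664/1.74×10^-7 + 0.513/6.30×10^-8) = 0.07614 rad.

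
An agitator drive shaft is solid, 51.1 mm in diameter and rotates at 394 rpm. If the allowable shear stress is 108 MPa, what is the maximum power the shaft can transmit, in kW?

117 kW

J = πd⁴/32 = π(0.0511)⁴/32 = 6.694×10^-7 m⁴.
T_max = τ_allow·J/r = 1.08×10^8 × 6.694×10^-7 / 0.0255 = 2830 N·m.
ω = 2π·394/60 = 41.26 rad/s, so P_max = T_max·ω = 1.167×10^5 W.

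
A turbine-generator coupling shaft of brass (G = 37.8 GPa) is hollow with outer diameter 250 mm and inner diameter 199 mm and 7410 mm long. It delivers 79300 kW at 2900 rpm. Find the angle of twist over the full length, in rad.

ω = 2π·2900/60 = 303.7 rad/s, so T = P/ω = 79300×10³ / 303.7 = 261100 N·m.
J = π(d_o⁴ − d_i⁴)/32 = π(0.250⁴ − 0.199⁴)/32 = 2.295×10^-4 m⁴.
θ = T·L/(G·J) = 261100 × 7.41 / (37.8×10⁹ × 2.295×10^-4) = 0.2230 rad.

0.223 rad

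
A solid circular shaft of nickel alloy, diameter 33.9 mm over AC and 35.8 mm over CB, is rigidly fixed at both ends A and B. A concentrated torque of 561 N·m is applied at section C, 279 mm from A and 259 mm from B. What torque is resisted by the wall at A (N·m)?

Compatibility: T_A·a/J_AC = T_B·b/J_CB with T_A + T_B = T₀.
J_AC = 1.30×10^-7 m⁴, J_CB = 1.61×10^-7 m⁴, so T_A = T₀·(J_AC/a)/((J_AC/a)+(J_CB/b)) = 239.8 N·m, T_B = 321.2 N·m.

240 N·m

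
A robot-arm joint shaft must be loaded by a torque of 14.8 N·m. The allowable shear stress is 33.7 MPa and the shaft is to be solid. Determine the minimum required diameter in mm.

13.1 mm

For a solid shaft τ_max = 16T/(πd³), so d = (16T/(π τ_allow))^(1/3) = (16·14.80/(π·3.37×10^7))^(1/3) = 0.01308 m.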